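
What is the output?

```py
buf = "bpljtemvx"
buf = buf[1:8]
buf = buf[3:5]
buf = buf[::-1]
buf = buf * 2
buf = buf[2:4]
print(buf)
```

slice [1:8] → 'pljtemv'
slice [3:5] → 'te'
reverse → 'et'
repeat ×2 → 'etet'
slice [2:4] → 'et'

et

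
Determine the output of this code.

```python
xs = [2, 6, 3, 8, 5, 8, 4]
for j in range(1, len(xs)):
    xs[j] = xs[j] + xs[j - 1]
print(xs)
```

j=1: xs[1] = 6+2 = 8 → [2, 8, 3, 8, 5, 8, 4]
j=2: xs[2] = 3+8 = 11 → [2, 8, 11, 8, 5, 8, 4]
j=3: xs[3] = 8+11 = 19 → [2, 8, 11, 19, 5, 8, 4]
j=4: xs[4] = 5+19 = 24 → [2, 8, 11, 19, 24, 8, 4]
j=5: xs[5] = 8+24 = 32 → [2, 8, 11, 19, 24, 32, 4]
j=6: xs[6] = 4+32 = 36 → [2, 8, 11, 19, 24, 32, 36]

[2, 8, 11, 19, 24, 32, 36]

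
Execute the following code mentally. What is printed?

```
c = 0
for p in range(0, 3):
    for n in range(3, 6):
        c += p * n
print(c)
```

36

p=0,n=3: c = 0+0 = 0
p=0,n=4: c = 0+0 = 0
p=0,n=5: c = 0+0 = 0
p=1,n=3: c = 0+3 = 3
p=1,n=4: c = 3+4 = 7
p=1,n=5: c = 7+5 = 12
p=2,n=3: c = 12+6 = 18
p=2,n=4: c = 18+8 = 26
p=2,n=5: c = 26+10 = 36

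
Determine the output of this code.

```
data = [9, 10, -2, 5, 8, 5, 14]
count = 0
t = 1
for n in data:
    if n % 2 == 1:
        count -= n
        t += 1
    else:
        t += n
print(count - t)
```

-53

n=9: odd, count = 0-9 = -9; t=2
n=10: not odd; t=12
n=-2: not odd; t=10
n=5: odd, count = (-9)-5 = -14; t=11
n=8: not odd; t=19
n=5: odd, count = (-14)-5 = -19; t=20
n=14: not odd; t=34
count-t = (-19)-34 = -53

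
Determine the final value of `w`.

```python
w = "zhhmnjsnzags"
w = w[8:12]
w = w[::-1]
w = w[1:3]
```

'ga'

slice [8:12] → 'zags'
reverse → 'sgaz'
slice [1:3] → 'ga'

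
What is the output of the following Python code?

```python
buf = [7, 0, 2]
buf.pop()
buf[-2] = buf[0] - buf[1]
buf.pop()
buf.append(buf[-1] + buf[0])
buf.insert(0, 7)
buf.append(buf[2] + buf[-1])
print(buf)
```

pop() removes 2 → [7, 0]
buf[-2] = buf[0]-buf[1] = 7-0 = 7 → [7, 0]
pop() removes 0 → [7]
append buf[-1]+buf[0] = 7+7 = 14 → [7, 14]
insert 7 at 0 → [7, 7, 14]
append buf[2]+buf[-1] = 14+14 = 28 → [7, 7, 14, 28]

[7, 7, 14, 28]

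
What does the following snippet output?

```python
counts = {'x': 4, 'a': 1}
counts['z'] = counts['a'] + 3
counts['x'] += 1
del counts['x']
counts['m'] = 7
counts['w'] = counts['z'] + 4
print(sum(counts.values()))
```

counts['z'] = counts['a']+3 = 4 → {'x': 4, 'a': 1, 'z': 4}
counts['x'] = 4+1 = 5 → {'x': 5, 'a': 1, 'z': 4}
del 'x' → {'a': 1, 'z': 4}
counts['m'] = 7 → {'a': 1, 'z': 4, 'm': 7}
counts['w'] = counts['z']+4 = 8 → {'a': 1, 'z': 4, 'm': 7, 'w': 8}
sum of values = 20

20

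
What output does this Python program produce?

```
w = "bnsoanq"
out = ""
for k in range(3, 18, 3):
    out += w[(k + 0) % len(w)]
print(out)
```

k=3: add w[3]='o' → 'o'
k=6: add w[6]='q' → 'oq'
k=9: add w[2]='s' → 'oqs'
k=12: add w[5]='n' → 'oqsn'
k=15: add w[1]='n' → 'oqsnn'

oqsnn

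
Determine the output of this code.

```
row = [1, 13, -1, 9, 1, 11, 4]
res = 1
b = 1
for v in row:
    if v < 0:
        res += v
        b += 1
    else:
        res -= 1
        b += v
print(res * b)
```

-246

v=1: not <0, res = 1-1 = 0; b=2
v=13: not <0, res = 0-1 = -1; b=15
v=-1: <0, res = (-1)+(-1) = -2; b=16
v=9: not <0, res = (-2)-1 = -3; b=25
v=1: not <0, res = (-3)-1 = -4; b=26
v=11: not <0, res = (-4)-1 = -5; b=37
v=4: not <0, res = (-5)-1 = -6; b=41
res*b = (-6)*41 = -246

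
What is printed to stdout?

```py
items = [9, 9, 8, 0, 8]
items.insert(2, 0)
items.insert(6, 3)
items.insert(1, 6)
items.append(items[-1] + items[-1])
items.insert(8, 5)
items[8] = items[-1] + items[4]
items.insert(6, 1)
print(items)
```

insert 0 at 2 → [9, 9, 0, 8, 0, 8]
insert 3 at 6 → [9, 9, 0, 8, 0, 8, 3]
insert 6 at 1 → [9, 6, 9, 0, 8, 0, 8, 3]
append items[-1]+items[-1] = 3+3 = 6 → [9, 6, 9, 0, 8, 0, 8, 3, 6]
insert 5 at 8 → [9, 6, 9, 0, 8, 0, 8, 3, 5, 6]
items[8] = items[-1]+items[4] = 6+8 = 14 → [9, 6, 9, 0, 8, 0, 8, 3, 14, 6]
insert 1 at 6 → [9, 6, 9, 0, 8, 0, 1, 8, 3, 14, 6]

[9, 6, 9, 0, 8, 0, 1, 8, 3, 14, 6]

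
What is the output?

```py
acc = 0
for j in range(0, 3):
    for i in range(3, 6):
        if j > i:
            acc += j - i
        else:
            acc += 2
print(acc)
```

j=0,i=3: not 0>3, acc = 0+2 = 2
j=0,i=4: not 0>4, acc = 2+2 = 4
j=0,i=5: not 0>5, acc = 4+2 = 6
j=1,i=3: not 1>3, acc = 6+2 = 8
j=1,i=4: not 1>4, acc = 8+2 = 10
j=1,i=5: not 1>5, acc = 10+2 = 12
j=2,i=3: not 2>3, acc = 12+2 = 14
j=2,i=4: not 2>4, acc = 14+2 = 16
j=2,i=5: not 2>5, acc = 16+2 = 18

18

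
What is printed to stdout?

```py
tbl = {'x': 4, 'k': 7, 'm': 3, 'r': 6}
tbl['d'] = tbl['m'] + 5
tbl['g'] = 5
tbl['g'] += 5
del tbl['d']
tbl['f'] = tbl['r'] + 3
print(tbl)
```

{'x': 4, 'k': 7, 'm': 3, 'r': 6, 'g': 10, 'f': 9}

tbl['d'] = tbl['m']+5 = 8 → {'x': 4, 'k': 7, 'm': 3, 'r': 6, 'd': 8}
tbl['g'] = 5 → {'x': 4, 'k': 7, 'm': 3, 'r': 6, 'd': 8, 'g': 5}
tbl['g'] = 5+5 = 10 → {'x': 4, 'k': 7, 'm': 3, 'r': 6, 'd': 8, 'g': 10}
del 'd' → {'x': 4, 'k': 7, 'm': 3, 'r': 6, 'g': 10}
tbl['f'] = tbl['r']+3 = 9 → {'x': 4, 'k': 7, 'm': 3, 'r': 6, 'g': 10, 'f': 9}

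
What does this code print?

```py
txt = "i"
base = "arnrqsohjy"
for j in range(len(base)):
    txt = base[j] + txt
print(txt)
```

j=0: prepend 'a' → 'ai'
j=1: prepend 'r' → 'rai'
j=2: prepend 'n' → 'nrai'
j=3: prepend 'r' → 'rnrai'
j=4: prepend 'q' → 'qrnrai'
j=5: prepend 's' → 'sqrnrai'
j=6: prepend 'o' → 'osqrnrai'
j=7: prepend 'h' → 'hosqrnrai'
j=8: prepend 'j' → 'jhosqrnrai'
j=9: prepend 'y' → 'yjhosqrnrai'

yjhosqrnrai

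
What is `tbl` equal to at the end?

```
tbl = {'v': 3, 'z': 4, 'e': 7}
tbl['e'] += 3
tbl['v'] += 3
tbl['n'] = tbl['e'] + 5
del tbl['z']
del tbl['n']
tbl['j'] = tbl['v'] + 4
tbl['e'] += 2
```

tbl['e'] = 7+3 = 10 → {'v': 3, 'z': 4, 'e': 10}
tbl['v'] = 3+3 = 6 → {'v': 6, 'z': 4, 'e': 10}
tbl['n'] = tbl['e']+5 = 15 → {'v': 6, 'z': 4, 'e': 10, 'n': 15}
del 'z' → {'v': 6, 'e': 10, 'n': 15}
del 'n' → {'v': 6, 'e': 10}
tbl['j'] = tbl['v']+4 = 10 → {'v': 6, 'e': 10, 'j': 10}
tbl['e'] = 10+2 = 12 → {'v': 6, 'e': 12, 'j': 10}

{'v': 6, 'e': 12, 'j': 10}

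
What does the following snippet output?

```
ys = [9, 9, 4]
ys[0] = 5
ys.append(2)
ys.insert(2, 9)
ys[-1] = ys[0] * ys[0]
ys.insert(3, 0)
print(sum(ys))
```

52

ys[0] = 5 → [5, 9, 4]
append 2 → [5, 9, 4, 2]
insert 9 at 2 → [5, 9, 9, 4, 2]
ys[-1] = ys[0]*ys[0] = 5*5 = 25 → [5, 9, 9, 4, 25]
insert 0 at 3 → [5, 9, 9, 0, 4, 25]
sum = 52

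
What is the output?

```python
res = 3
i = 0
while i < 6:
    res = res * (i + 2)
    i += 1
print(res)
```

i=0: res = 3*2 = 6
i=1: res = 6*3 = 18
i=2: res = 18*4 = 72
i=3: res = 72*5 = 360
i=4: res = 360*6 = 2160
i=5: res = 2160*7 = 15120

15120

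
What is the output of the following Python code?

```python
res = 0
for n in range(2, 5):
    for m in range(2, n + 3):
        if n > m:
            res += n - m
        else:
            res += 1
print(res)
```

n=2,m=2: not 2>2, res = 0+1 = 1
n=2,m=3: not 2>3, res = 1+1 = 2
n=2,m=4: not 2>4, res = 2+1 = 3
n=3,m=2: 3>2, res = 3+1 = 4
n=3,m=3: not 3>3, res = 4+1 = 5
n=3,m=4: not 3>4, res = 5+1 = 6
n=3,m=5: not 3>5, res = 6+1 = 7
n=4,m=2: 4>2, res = 7+2 = 9
n=4,m=3: 4>3, res = 9+1 = 10
n=4,m=4: not 4>4, res = 10+1 = 11
n=4,m=5: not 4>5, res = 11+1 = 12
n=4,m=6: not 4>6, res = 12+1 = 13

13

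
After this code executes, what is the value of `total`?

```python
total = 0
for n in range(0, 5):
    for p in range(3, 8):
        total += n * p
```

n=0,p=3: total = 0+0 = 0
n=0,p=4: total = 0+0 = 0
n=0,p=5: total = 0+0 = 0
n=0,p=6: total = 0+0 = 0
n=0,p=7: total = 0+0 = 0
n=1,p=3: total = 0+3 = 3
n=1,p=4: total = 3+4 = 7
n=1,p=5: total = 7+5 = 12
n=1,p=6: total = 12+6 = 18
n=1,p=7: total = 18+7 = 25
n=2,p=3: total = 25+6 = 31
n=2,p=4: total = 31+8 = 39
n=2,p=5: total = 39+10 = 49
n=2,p=6: total = 49+12 = 61
n=2,p=7: total = 61+14 = 75
n=3,p=3: total = 75+9 = 84
n=3,p=4: total = 84+12 = 96
n=3,p=5: total = 96+15 = 111
n=3,p=6: total = 111+18 = 129
n=3,p=7: total = 129+21 = 150
n=4,p=3: total = 150+12 = 162
n=4,p=4: total = 162+16 = 178
n=4,p=5: total = 178+20 = 198
n=4,p=6: total = 198+24 = 222
n=4,p=7: total = 222+28 = 250

250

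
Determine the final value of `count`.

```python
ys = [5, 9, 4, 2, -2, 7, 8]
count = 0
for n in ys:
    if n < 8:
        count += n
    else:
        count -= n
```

-1

n=5: <8, count = 0+5 = 5
n=9: not <8, count = 5-9 = -4
n=4: <8, count = (-4)+4 = 0
n=2: <8, count = 0+2 = 2
n=-2: <8, count = 2+(-2) = 0
n=7: <8, count = 0+7 = 7
n=8: not <8, count = 7-8 = -1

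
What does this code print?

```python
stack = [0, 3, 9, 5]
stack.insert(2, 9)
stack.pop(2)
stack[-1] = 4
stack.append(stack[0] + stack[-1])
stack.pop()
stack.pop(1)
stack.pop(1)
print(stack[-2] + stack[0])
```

0

insert 9 at 2 → [0, 3, 9, 9, 5]
pop(2) removes 9 → [0, 3, 9, 5]
stack[-1] = 4 → [0, 3, 9, 4]
append stack[0]+stack[-1] = 0+4 = 4 → [0, 3, 9, 4, 4]
pop() removes 4 → [0, 3, 9, 4]
pop(1) removes 3 → [0, 9, 4]
pop(1) removes 9 → [0, 4]
stack[-2]+stack[0] = 0+0 = 0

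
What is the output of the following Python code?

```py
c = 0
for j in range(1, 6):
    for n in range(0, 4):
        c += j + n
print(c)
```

90

j=1,n=0: c = 0+1 = 1
j=1,n=1: c = 1+2 = 3
j=1,n=2: c = 3+3 = 6
j=1,n=3: c = 6+4 = 10
j=2,n=0: c = 10+2 = 12
j=2,n=1: c = 12+3 = 15
j=2,n=2: c = 15+4 = 19
j=2,n=3: c = 19+5 = 24
j=3,n=0: c = 24+3 = 27
j=3,n=1: c = 27+4 = 31
j=3,n=2: c = 31+5 = 36
j=3,n=3: c = 36+6 = 42
j=4,n=0: c = 42+4 = 46
j=4,n=1: c = 46+5 = 51
j=4,n=2: c = 51+6 = 57
j=4,n=3: c = 57+7 = 64
j=5,n=0: c = 64+5 = 69
j=5,n=1: c = 69+6 = 75
j=5,n=2: c = 75+7 = 82
j=5,n=3: c = 82+8 = 90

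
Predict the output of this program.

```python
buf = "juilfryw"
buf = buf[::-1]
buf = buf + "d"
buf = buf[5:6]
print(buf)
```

i

reverse → 'wyrfliuj'
+ 'd' → 'wyrfliujd'
slice [5:6] → 'i'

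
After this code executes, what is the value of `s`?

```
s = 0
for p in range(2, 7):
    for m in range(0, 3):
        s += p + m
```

p=2,m=0: s = 0+2 = 2
p=2,m=1: s = 2+3 = 5
p=2,m=2: s = 5+4 = 9
p=3,m=0: s = 9+3 = 12
p=3,m=1: s = 12+4 = 16
p=3,m=2: s = 16+5 = 21
p=4,m=0: s = 21+4 = 25
p=4,m=1: s = 25+5 = 30
p=4,m=2: s = 30+6 = 36
p=5,m=0: s = 36+5 = 41
p=5,m=1: s = 41+6 = 47
p=5,m=2: s = 47+7 = 54
p=6,m=0: s = 54+6 = 60
p=6,m=1: s = 60+7 = 67
p=6,m=2: s = 67+8 = 75

75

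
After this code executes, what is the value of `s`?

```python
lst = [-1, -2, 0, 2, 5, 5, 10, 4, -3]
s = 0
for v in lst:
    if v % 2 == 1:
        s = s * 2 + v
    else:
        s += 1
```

47

v=-1: odd, s = 0*2+(-1) = -1
v=-2: not odd, s = (-1)+1 = 0
v=0: not odd, s = 0+1 = 1
v=2: not odd, s = 1+1 = 2
v=5: odd, s = 2*2+5 = 9
v=5: odd, s = 9*2+5 = 23
v=10: not odd, s = 23+1 = 24
v=4: not odd, s = 24+1 = 25
v=-3: odd, s = 25*2+(-3) = 47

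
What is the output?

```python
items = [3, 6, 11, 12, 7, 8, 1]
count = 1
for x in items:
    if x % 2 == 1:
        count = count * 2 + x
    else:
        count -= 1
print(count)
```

x=3: odd, count = 1*2+3 = 5
x=6: not odd, count = 5-1 = 4
x=11: odd, count = 4*2+11 = 19
x=12: not odd, count = 19-1 = 18
x=7: odd, count = 18*2+7 = 43
x=8: not odd, count = 43-1 = 42
x=1: odd, count = 42*2+1 = 85

85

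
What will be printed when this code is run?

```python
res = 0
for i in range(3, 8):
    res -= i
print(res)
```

i=3: res = 0-3 = -3
i=4: res = (-3)-4 = -7
i=5: res = (-7)-5 = -12
i=6: res = (-12)-6 = -18
i=7: res = (-18)-7 = -25

-25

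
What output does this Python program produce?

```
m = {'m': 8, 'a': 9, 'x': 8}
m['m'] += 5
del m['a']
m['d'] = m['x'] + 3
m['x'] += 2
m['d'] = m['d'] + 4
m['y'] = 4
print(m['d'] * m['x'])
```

m['m'] = 8+5 = 13 → {'m': 13, 'a': 9, 'x': 8}
del 'a' → {'m': 13, 'x': 8}
m['d'] = m['x']+3 = 11 → {'m': 13, 'x': 8, 'd': 11}
m['x'] = 8+2 = 10 → {'m': 13, 'x': 10, 'd': 11}
m['d'] = m['d']+4 = 15 → {'m': 13, 'x': 10, 'd': 15}
m['y'] = 4 → {'m': 13, 'x': 10, 'd': 15, 'y': 4}
m['d']*m['x'] = 15*10 = 150

150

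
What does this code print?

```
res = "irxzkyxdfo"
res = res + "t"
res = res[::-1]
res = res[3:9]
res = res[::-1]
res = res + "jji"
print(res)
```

+ 't' → 'irxzkyxdfot'
reverse → 'tofdxykzxri'
slice [3:9] → 'dxykzx'
reverse → 'xzkyxd'
+ 'jji' → 'xzkyxdjji'

xzkyxdjji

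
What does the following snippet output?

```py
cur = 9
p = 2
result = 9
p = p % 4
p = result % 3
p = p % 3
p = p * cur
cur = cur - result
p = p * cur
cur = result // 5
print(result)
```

p = 2%4 = 2
p = 9%3 = 0
p = 0%3 = 0
p = 0*9 = 0
cur = 9-9 = 0
p = 0*0 = 0
cur = 9//5 = 1

9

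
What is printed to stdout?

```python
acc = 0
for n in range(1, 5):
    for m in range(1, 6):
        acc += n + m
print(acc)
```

n=1,m=1: acc = 0+2 = 2
n=1,m=2: acc = 2+3 = 5
n=1,m=3: acc = 5+4 = 9
n=1,m=4: acc = 9+5 = 14
n=1,m=5: acc = 14+6 = 20
n=2,m=1: acc = 20+3 = 23
n=2,m=2: acc = 23+4 = 27
n=2,m=3: acc = 27+5 = 32
n=2,m=4: acc = 32+6 = 38
n=2,m=5: acc = 38+7 = 45
n=3,m=1: acc = 45+4 = 49
n=3,m=2: acc = 49+5 = 54
n=3,m=3: acc = 54+6 = 60
n=3,m=4: acc = 60+7 = 67
n=3,m=5: acc = 67+8 = 75
n=4,m=1: acc = 75+5 = 80
n=4,m=2: acc = 80+6 = 86
n=4,m=3: acc = 86+7 = 93
n=4,m=4: acc = 93+8 = 101
n=4,m=5: acc = 101+9 = 110

110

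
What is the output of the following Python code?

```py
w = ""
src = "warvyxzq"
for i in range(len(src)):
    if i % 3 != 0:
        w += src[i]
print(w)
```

aryxq

i=0: skip
i=1: add 'a' → 'a'
i=2: add 'r' → 'ar'
i=3: skip
i=4: add 'y' → 'ary'
i=5: add 'x' → 'aryx'
i=6: skip
i=7: add 'q' → 'aryxq'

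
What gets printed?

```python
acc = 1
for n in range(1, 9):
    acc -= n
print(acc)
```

n=1: acc = 1-1 = 0
n=2: acc = 0-2 = -2
n=3: acc = (-2)-3 = -5
n=4: acc = (-5)-4 = -9
n=5: acc = (-9)-5 = -14
n=6: acc = (-14)-6 = -20
n=7: acc = (-20)-7 = -27
n=8: acc = (-27)-8 = -35

-35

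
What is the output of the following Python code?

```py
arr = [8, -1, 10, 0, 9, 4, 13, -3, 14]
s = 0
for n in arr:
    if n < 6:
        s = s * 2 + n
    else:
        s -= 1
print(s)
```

-34

n=8: not <6, s = 0-1 = -1
n=-1: <6, s = (-1)*2+(-1) = -3
n=10: not <6, s = (-3)-1 = -4
n=0: <6, s = (-4)*2+0 = -8
n=9: not <6, s = (-8)-1 = -9
n=4: <6, s = (-9)*2+4 = -14
n=13: not <6, s = (-14)-1 = -15
n=-3: <6, s = (-15)*2+(-3) = -33
n=14: not <6, s = (-33)-1 = -34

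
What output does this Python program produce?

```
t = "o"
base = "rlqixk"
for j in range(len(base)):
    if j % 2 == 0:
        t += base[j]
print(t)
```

orqx

j=0: add 'r' → 'or'
j=1: skip
j=2: add 'q' → 'orq'
j=3: skip
j=4: add 'x' → 'orqx'
j=5: skip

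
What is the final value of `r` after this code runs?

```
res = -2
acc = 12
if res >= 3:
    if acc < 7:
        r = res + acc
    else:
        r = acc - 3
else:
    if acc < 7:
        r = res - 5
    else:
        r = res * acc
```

-24

res=-2, acc=12
res >= 3 is False; acc < 7 is False
→ r = res * acc = -24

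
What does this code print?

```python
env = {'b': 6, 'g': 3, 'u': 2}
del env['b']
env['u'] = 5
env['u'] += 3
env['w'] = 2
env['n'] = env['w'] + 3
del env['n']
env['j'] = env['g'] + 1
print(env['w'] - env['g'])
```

-1

del 'b' → {'g': 3, 'u': 2}
env['u'] = 5 → {'g': 3, 'u': 5}
env['u'] = 5+3 = 8 → {'g': 3, 'u': 8}
env['w'] = 2 → {'g': 3, 'u': 8, 'w': 2}
env['n'] = env['w']+3 = 5 → {'g': 3, 'u': 8, 'w': 2, 'n': 5}
del 'n' → {'g': 3, 'u': 8, 'w': 2}
env['j'] = env['g']+1 = 4 → {'g': 3, 'u': 8, 'w': 2, 'j': 4}
env['w']-env['g'] = 2-3 = -1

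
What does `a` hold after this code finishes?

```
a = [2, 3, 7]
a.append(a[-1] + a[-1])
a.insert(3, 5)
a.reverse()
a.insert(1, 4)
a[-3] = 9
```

[14, 4, 5, 9, 3, 2]

append a[-1]+a[-1] = 7+7 = 14 → [2, 3, 7, 14]
insert 5 at 3 → [2, 3, 7, 5, 14]
reverse → [14, 5, 7, 3, 2]
insert 4 at 1 → [14, 4, 5, 7, 3, 2]
a[-3] = 9 → [14, 4, 5, 9, 3, 2]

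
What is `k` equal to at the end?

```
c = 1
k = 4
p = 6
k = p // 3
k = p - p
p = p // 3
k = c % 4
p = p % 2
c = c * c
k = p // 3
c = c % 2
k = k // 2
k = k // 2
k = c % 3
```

1

k = 6//3 = 2
k = 6-6 = 0
p = 6//3 = 2
k = 1%4 = 1
p = 2%2 = 0
c = 1*1 = 1
k = 0//3 = 0
c = 1%2 = 1
k = 0//2 = 0
k = 0//2 = 0
k = 1%3 = 1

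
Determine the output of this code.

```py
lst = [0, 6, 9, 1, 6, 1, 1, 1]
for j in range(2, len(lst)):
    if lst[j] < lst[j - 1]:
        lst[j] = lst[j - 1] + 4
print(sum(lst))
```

j=2: 9>=6, unchanged → [0, 6, 9, 1, 6, 1, 1, 1]
j=3: 1<9, lst[3] = 9+4 = 13 → [0, 6, 9, 13, 6, 1, 1, 1]
j=4: 6<13, lst[4] = 13+4 = 17 → [0, 6, 9, 13, 17, 1, 1, 1]
j=5: 1<17, lst[5] = 17+4 = 21 → [0, 6, 9, 13, 17, 21, 1, 1]
j=6: 1<21, lst[6] = 21+4 = 25 → [0, 6, 9, 13, 17, 21, 25, 1]
j=7: 1<25, lst[7] = 25+4 = 29 → [0, 6, 9, 13, 17, 21, 25, 29]
sum = 120

120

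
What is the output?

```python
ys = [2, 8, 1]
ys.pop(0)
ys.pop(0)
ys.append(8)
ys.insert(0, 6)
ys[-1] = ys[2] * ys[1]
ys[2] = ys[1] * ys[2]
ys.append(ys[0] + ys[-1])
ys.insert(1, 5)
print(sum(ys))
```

34

pop(0) removes 2 → [8, 1]
pop(0) removes 8 → [1]
append 8 → [1, 8]
insert 6 at 0 → [6, 1, 8]
ys[-1] = ys[2]*ys[1] = 8*1 = 8 → [6, 1, 8]
ys[2] = ys[1]*ys[2] = 1*8 = 8 → [6, 1, 8]
append ys[0]+ys[-1] = 6+8 = 14 → [6, 1, 8, 14]
insert 5 at 1 → [6, 5, 1, 8, 14]
sum = 34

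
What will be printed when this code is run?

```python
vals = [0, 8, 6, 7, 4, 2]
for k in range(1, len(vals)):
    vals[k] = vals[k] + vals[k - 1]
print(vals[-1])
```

27

k=1: vals[1] = 8+0 = 8 → [0, 8, 6, 7, 4, 2]
k=2: vals[2] = 6+8 = 14 → [0, 8, 14, 7, 4, 2]
k=3: vals[3] = 7+14 = 21 → [0, 8, 14, 21, 4, 2]
k=4: vals[4] = 4+21 = 25 → [0, 8, 14, 21, 25, 2]
k=5: vals[5] = 2+25 = 27 → [0, 8, 14, 21, 25, 27]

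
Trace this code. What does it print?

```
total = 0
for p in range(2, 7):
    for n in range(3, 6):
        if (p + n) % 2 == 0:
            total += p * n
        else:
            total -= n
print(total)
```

p=2,n=3: odd sum, total = 0-3 = -3
p=2,n=4: even sum, total = (-3)+8 = 5
p=2,n=5: odd sum, total = 5-5 = 0
p=3,n=3: even sum, total = 0+9 = 9
p=3,n=4: odd sum, total = 9-4 = 5
p=3,n=5: even sum, total = 5+15 = 20
p=4,n=3: odd sum, total = 20-3 = 17
p=4,n=4: even sum, total = 17+16 = 33
p=4,n=5: odd sum, total = 33-5 = 28
p=5,n=3: even sum, total = 28+15 = 43
p=5,n=4: odd sum, total = 43-4 = 39
p=5,n=5: even sum, total = 39+25 = 64
p=6,n=3: odd sum, total = 64-3 = 61
p=6,n=4: even sum, total = 61+24 = 85
p=6,n=5: odd sum, total = 85-5 = 80

80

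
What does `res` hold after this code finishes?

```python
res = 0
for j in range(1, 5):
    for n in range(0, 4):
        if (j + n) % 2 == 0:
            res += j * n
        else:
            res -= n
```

j=1,n=0: odd sum, res = 0-0 = 0
j=1,n=1: even sum, res = 0+1 = 1
j=1,n=2: odd sum, res = 1-2 = -1
j=1,n=3: even sum, res = (-1)+3 = 2
j=2,n=0: even sum, res = 2+0 = 2
j=2,n=1: odd sum, res = 2-1 = 1
j=2,n=2: even sum, res = 1+4 = 5
j=2,n=3: odd sum, res = 5-3 = 2
j=3,n=0: odd sum, res = 2-0 = 2
j=3,n=1: even sum, res = 2+3 = 5
j=3,n=2: odd sum, res = 5-2 = 3
j=3,n=3: even sum, res = 3+9 = 12
j=4,n=0: even sum, res = 12+0 = 12
j=4,n=1: odd sum, res = 12-1 = 11
j=4,n=2: even sum, res = 11+8 = 19
j=4,n=3: odd sum, res = 19-3 = 16

16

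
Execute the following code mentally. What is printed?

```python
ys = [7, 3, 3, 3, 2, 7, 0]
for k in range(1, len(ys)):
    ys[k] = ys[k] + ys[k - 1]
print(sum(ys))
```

k=1: ys[1] = 3+7 = 10 → [7, 10, 3, 3, 2, 7, 0]
k=2: ys[2] = 3+10 = 13 → [7, 10, 13, 3, 2, 7, 0]
k=3: ys[3] = 3+13 = 16 → [7, 10, 13, 16, 2, 7, 0]
k=4: ys[4] = 2+16 = 18 → [7, 10, 13, 16, 18, 7, 0]
k=5: ys[5] = 7+18 = 25 → [7, 10, 13, 16, 18, 25, 0]
k=6: ys[6] = 0+25 = 25 → [7, 10, 13, 16, 18, 25, 25]
sum = 114

114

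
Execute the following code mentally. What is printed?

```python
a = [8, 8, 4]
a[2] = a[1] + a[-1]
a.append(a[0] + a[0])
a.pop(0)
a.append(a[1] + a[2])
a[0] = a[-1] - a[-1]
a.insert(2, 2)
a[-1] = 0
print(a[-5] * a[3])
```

a[2] = a[1]+a[-1] = 8+4 = 12 → [8, 8, 12]
append a[0]+a[0] = 8+8 = 16 → [8, 8, 12, 16]
pop(0) removes 8 → [8, 12, 16]
append a[1]+a[2] = 12+16 = 28 → [8, 12, 16, 28]
a[0] = a[-1]-a[-1] = 28-28 = 0 → [0, 12, 16, 28]
insert 2 at 2 → [0, 12, 2, 16, 28]
a[-1] = 0 → [0, 12, 2, 16, 0]
a[-5]*a[3] = 0*16 = 0

0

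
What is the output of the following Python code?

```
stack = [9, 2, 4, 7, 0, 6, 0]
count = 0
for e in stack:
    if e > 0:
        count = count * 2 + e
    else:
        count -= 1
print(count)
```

e=9: >0, count = 0*2+9 = 9
e=2: >0, count = 9*2+2 = 20
e=4: >0, count = 20*2+4 = 44
e=7: >0, count = 44*2+7 = 95
e=0: not >0, count = 95-1 = 94
e=6: >0, count = 94*2+6 = 194
e=0: not >0, count = 194-1 = 193

193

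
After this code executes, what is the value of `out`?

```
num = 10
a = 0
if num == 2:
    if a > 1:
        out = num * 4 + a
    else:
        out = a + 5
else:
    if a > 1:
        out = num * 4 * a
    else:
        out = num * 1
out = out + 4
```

num=10, a=0
num == 2 is False; a > 1 is False
→ out = num * 1 = 10
out = 10+4 = 14

14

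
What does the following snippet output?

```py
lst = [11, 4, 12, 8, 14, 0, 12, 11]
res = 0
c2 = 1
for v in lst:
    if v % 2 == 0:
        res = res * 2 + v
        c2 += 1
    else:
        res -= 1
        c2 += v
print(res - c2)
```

358

v=11: not even, res = 0-1 = -1; c2=12
v=4: even, res = (-1)*2+4 = 2; c2=13
v=12: even, res = 2*2+12 = 16; c2=14
v=8: even, res = 16*2+8 = 40; c2=15
v=14: even, res = 40*2+14 = 94; c2=16
v=0: even, res = 94*2+0 = 188; c2=17
v=12: even, res = 188*2+12 = 388; c2=18
v=11: not even, res = 388-1 = 387; c2=29
res-c2 = 387-29 = 358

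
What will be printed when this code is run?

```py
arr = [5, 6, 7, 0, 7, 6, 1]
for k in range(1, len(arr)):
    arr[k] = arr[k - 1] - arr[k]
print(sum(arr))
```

-70

k=1: arr[1] = 5-6 = -1 → [5, -1, 7, 0, 7, 6, 1]
k=2: arr[2] = (-1)-7 = -8 → [5, -1, -8, 0, 7, 6, 1]
k=3: arr[3] = (-8)-0 = -8 → [5, -1, -8, -8, 7, 6, 1]
k=4: arr[4] = (-8)-7 = -15 → [5, -1, -8, -8, -15, 6, 1]
k=5: arr[5] = (-15)-6 = -21 → [5, -1, -8, -8, -15, -21, 1]
k=6: arr[6] = (-21)-1 = -22 → [5, -1, -8, -8, -15, -21, -22]
sum = -70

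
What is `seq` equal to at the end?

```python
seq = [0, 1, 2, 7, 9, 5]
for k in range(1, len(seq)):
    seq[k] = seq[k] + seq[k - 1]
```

k=1: seq[1] = 1+0 = 1 → [0, 1, 2, 7, 9, 5]
k=2: seq[2] = 2+1 = 3 → [0, 1, 3, 7, 9, 5]
k=3: seq[3] = 7+3 = 10 → [0, 1, 3, 10, 9, 5]
k=4: seq[4] = 9+10 = 19 → [0, 1, 3, 10, 19, 5]
k=5: seq[5] = 5+19 = 24 → [0, 1, 3, 10, 19, 24]

[0, 1, 3, 10, 19, 24]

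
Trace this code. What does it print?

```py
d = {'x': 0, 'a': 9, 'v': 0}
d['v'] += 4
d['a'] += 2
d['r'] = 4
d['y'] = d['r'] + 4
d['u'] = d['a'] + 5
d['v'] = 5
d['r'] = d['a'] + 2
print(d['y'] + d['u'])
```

d['v'] = 0+4 = 4 → {'x': 0, 'a': 9, 'v': 4}
d['a'] = 9+2 = 11 → {'x': 0, 'a': 11, 'v': 4}
d['r'] = 4 → {'x': 0, 'a': 11, 'v': 4, 'r': 4}
d['y'] = d['r']+4 = 8 → {'x': 0, 'a': 11, 'v': 4, 'r': 4, 'y': 8}
d['u'] = d['a']+5 = 16 → {'x': 0, 'a': 11, 'v': 4, 'r': 4, 'y': 8, 'u': 16}
d['v'] = 5 → {'x': 0, 'a': 11, 'v': 5, 'r': 4, 'y': 8, 'u': 16}
d['r'] = d['a']+2 = 13 → {'x': 0, 'a': 11, 'v': 5, 'r': 13, 'y': 8, 'u': 16}
d['y']+d['u'] = 8+16 = 24

24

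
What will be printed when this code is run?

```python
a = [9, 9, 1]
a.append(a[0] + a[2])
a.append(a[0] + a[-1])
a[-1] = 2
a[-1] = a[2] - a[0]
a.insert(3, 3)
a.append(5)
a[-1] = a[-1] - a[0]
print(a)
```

[9, 9, 1, 3, 10, -8, -4]

append a[0]+a[2] = 9+1 = 10 → [9, 9, 1, 10]
append a[0]+a[-1] = 9+10 = 19 → [9, 9, 1, 10, 19]
a[-1] = 2 → [9, 9, 1, 10, 2]
a[-1] = a[2]-a[0] = 1-9 = -8 → [9, 9, 1, 10, -8]
insert 3 at 3 → [9, 9, 1, 3, 10, -8]
append 5 → [9, 9, 1, 3, 10, -8, 5]
a[-1] = a[-1]-a[0] = 5-9 = -4 → [9, 9, 1, 3, 10, -8, -4]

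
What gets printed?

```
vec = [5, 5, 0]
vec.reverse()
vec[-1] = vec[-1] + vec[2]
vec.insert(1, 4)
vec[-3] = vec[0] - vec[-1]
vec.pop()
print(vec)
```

reverse → [0, 5, 5]
vec[-1] = vec[-1]+vec[2] = 5+5 = 10 → [0, 5, 10]
insert 4 at 1 → [0, 4, 5, 10]
vec[-3] = vec[0]-vec[-1] = 0-10 = -10 → [0, -10, 5, 10]
pop() removes 10 → [0, -10, 5]

[0, -10, 5]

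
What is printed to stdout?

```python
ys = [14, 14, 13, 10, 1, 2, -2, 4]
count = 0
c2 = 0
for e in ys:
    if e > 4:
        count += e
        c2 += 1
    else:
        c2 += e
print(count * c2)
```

e=14: >4, count = 0+14 = 14; c2=1
e=14: >4, count = 14+14 = 28; c2=2
e=13: >4, count = 28+13 = 41; c2=3
e=10: >4, count = 41+10 = 51; c2=4
e=1: not >4; c2=5
e=2: not >4; c2=7
e=-2: not >4; c2=5
e=4: not >4; c2=9
count*c2 = 51*9 = 459

459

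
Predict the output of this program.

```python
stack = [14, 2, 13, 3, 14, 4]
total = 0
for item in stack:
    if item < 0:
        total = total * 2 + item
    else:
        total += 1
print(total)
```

6

item=14: not <0, total = 0+1 = 1
item=2: not <0, total = 1+1 = 2
item=13: not <0, total = 2+1 = 3
item=3: not <0, total = 3+1 = 4
item=14: not <0, total = 4+1 = 5
item=4: not <0, total = 5+1 = 6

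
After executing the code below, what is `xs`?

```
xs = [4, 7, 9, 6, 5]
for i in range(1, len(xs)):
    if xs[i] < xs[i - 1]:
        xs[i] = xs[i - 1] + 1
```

[4, 7, 9, 10, 11]

i=1: 7>=4, unchanged → [4, 7, 9, 6, 5]
i=2: 9>=7, unchanged → [4, 7, 9, 6, 5]
i=3: 6<9, xs[3] = 9+1 = 10 → [4, 7, 9, 10, 5]
i=4: 5<10, xs[4] = 10+1 = 11 → [4, 7, 9, 10, 11]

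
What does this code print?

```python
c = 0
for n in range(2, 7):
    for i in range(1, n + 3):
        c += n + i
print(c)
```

n=2,i=1: c = 0+3 = 3
n=2,i=2: c = 3+4 = 7
n=2,i=3: c = 7+5 = 12
n=2,i=4: c = 12+6 = 18
n=3,i=1: c = 18+4 = 22
n=3,i=2: c = 22+5 = 27
n=3,i=3: c = 27+6 = 33
n=3,i=4: c = 33+7 = 40
n=3,i=5: c = 40+8 = 48
n=4,i=1: c = 48+5 = 53
n=4,i=2: c = 53+6 = 59
n=4,i=3: c = 59+7 = 66
n=4,i=4: c = 66+8 = 74
n=4,i=5: c = 74+9 = 83
n=4,i=6: c = 83+10 = 93
n=5,i=1: c = 93+6 = 99
n=5,i=2: c = 99+7 = 106
n=5,i=3: c = 106+8 = 114
n=5,i=4: c = 114+9 = 123
n=5,i=5: c = 123+10 = 133
n=5,i=6: c = 133+11 = 144
n=5,i=7: c = 144+12 = 156
n=6,i=1: c = 156+7 = 163
n=6,i=2: c = 163+8 = 171
n=6,i=3: c = 171+9 = 180
n=6,i=4: c = 180+10 = 190
n=6,i=5: c = 190+11 = 201
n=6,i=6: c = 201+12 = 213
n=6,i=7: c = 213+13 = 226
n=6,i=8: c = 226+14 = 240

240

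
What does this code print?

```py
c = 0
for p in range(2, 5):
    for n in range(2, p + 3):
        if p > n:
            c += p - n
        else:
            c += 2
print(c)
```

22

p=2,n=2: not 2>2, c = 0+2 = 2
p=2,n=3: not 2>3, c = 2+2 = 4
p=2,n=4: not 2>4, c = 4+2 = 6
p=3,n=2: 3>2, c = 6+1 = 7
p=3,n=3: not 3>3, c = 7+2 = 9
p=3,n=4: not 3>4, c = 9+2 = 11
p=3,n=5: not 3>5, c = 11+2 = 13
p=4,n=2: 4>2, c = 13+2 = 15
p=4,n=3: 4>3, c = 15+1 = 16
p=4,n=4: not 4>4, c = 16+2 = 18
p=4,n=5: not 4>5, c = 18+2 = 20
p=4,n=6: not 4>6, c = 20+2 = 22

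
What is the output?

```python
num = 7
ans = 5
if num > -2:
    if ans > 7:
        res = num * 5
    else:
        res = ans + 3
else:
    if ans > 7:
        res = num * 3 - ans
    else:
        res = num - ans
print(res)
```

num=7, ans=5
num > -2 is True; ans > 7 is False
→ res = ans + 3 = 8

8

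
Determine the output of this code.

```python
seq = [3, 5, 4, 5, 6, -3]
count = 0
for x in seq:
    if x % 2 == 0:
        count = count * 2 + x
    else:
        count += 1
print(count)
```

25

x=3: not even, count = 0+1 = 1
x=5: not even, count = 1+1 = 2
x=4: even, count = 2*2+4 = 8
x=5: not even, count = 8+1 = 9
x=6: even, count = 9*2+6 = 24
x=-3: not even, count = 24+1 = 25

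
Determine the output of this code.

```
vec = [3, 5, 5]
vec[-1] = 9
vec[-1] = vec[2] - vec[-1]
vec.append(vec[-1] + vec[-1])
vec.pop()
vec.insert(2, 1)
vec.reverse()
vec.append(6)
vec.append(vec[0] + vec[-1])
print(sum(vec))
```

vec[-1] = 9 → [3, 5, 9]
vec[-1] = vec[2]-vec[-1] = 9-9 = 0 → [3, 5, 0]
append vec[-1]+vec[-1] = 0+0 = 0 → [3, 5, 0, 0]
pop() removes 0 → [3, 5, 0]
insert 1 at 2 → [3, 5, 1, 0]
reverse → [0, 1, 5, 3]
append 6 → [0, 1, 5, 3, 6]
append vec[0]+vec[-1] = 0+6 = 6 → [0, 1, 5, 3, 6, 6]
sum = 21

21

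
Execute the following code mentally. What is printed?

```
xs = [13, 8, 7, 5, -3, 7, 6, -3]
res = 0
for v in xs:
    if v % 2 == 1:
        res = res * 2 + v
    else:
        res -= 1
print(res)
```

v=13: odd, res = 0*2+13 = 13
v=8: not odd, res = 13-1 = 12
v=7: odd, res = 12*2+7 = 31
v=5: odd, res = 31*2+5 = 67
v=-3: odd, res = 67*2+(-3) = 131
v=7: odd, res = 131*2+7 = 269
v=6: not odd, res = 269-1 = 268
v=-3: odd, res = 268*2+(-3) = 533

533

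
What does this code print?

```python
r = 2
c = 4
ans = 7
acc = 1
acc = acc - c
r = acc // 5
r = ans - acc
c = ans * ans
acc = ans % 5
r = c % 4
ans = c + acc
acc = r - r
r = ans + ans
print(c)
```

49

acc = 1-4 = -3
r = (-3)//5 = -1
r = 7-(-3) = 10
c = 7*7 = 49
acc = 7%5 = 2
r = 49%4 = 1
ans = 49+2 = 51
acc = 1-1 = 0
r = 51+51 = 102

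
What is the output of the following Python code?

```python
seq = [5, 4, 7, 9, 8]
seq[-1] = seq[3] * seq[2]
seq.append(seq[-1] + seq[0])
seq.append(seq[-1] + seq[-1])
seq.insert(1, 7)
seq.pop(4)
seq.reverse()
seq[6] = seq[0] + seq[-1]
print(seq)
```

seq[-1] = seq[3]*seq[2] = 9*7 = 63 → [5, 4, 7, 9, 63]
append seq[-1]+seq[0] = 63+5 = 68 → [5, 4, 7, 9, 63, 68]
append seq[-1]+seq[-1] = 68+68 = 136 → [5, 4, 7, 9, 63, 68, 136]
insert 7 at 1 → [5, 7, 4, 7, 9, 63, 68, 136]
pop(4) removes 9 → [5, 7, 4, 7, 63, 68, 136]
reverse → [136, 68, 63, 7, 4, 7, 5]
seq[6] = seq[0]+seq[-1] = 136+5 = 141 → [136, 68, 63, 7, 4, 7, 141]

[136, 68, 63, 7, 4, 7, 141]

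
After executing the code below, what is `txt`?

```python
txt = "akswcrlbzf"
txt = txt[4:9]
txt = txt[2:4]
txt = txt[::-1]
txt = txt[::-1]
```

'lb'

slice [4:9] → 'crlbz'
slice [2:4] → 'lb'
reverse → 'bl'
reverse → 'lb'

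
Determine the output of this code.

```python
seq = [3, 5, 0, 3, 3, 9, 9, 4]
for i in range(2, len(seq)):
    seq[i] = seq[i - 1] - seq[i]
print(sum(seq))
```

-38

i=2: seq[2] = 5-0 = 5 → [3, 5, 5, 3, 3, 9, 9, 4]
i=3: seq[3] = 5-3 = 2 → [3, 5, 5, 2, 3, 9, 9, 4]
i=4: seq[4] = 2-3 = -1 → [3, 5, 5, 2, -1, 9, 9, 4]
i=5: seq[5] = (-1)-9 = -10 → [3, 5, 5, 2, -1, -10, 9, 4]
i=6: seq[6] = (-10)-9 = -19 → [3, 5, 5, 2, -1, -10, -19, 4]
i=7: seq[7] = (-19)-4 = -23 → [3, 5, 5, 2, -1, -10, -19, -23]
sum = -38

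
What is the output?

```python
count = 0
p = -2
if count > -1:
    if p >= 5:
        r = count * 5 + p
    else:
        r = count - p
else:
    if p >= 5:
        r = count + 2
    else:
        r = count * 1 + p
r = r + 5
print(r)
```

count=0, p=-2
count > -1 is True; p >= 5 is False
→ r = count - p = 2
r = 2+5 = 7

7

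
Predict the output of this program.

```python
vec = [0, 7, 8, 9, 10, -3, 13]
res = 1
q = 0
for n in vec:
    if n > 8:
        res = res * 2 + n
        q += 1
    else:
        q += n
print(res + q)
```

n=0: not >8; q=0
n=7: not >8; q=7
n=8: not >8; q=15
n=9: >8, res = 1*2+9 = 11; q=16
n=10: >8, res = 11*2+10 = 32; q=17
n=-3: not >8; q=14
n=13: >8, res = 32*2+13 = 77; q=15
res+q = 77+15 = 92

92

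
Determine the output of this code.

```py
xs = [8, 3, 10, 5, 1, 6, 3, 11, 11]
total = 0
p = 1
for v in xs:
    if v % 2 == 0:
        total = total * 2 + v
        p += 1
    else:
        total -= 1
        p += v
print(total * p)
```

v=8: even, total = 0*2+8 = 8; p=2
v=3: not even, total = 8-1 = 7; p=5
v=10: even, total = 7*2+10 = 24; p=6
v=5: not even, total = 24-1 = 23; p=11
v=1: not even, total = 23-1 = 22; p=12
v=6: even, total = 22*2+6 = 50; p=13
v=3: not even, total = 50-1 = 49; p=16
v=11: not even, total = 49-1 = 48; p=27
v=11: not even, total = 48-1 = 47; p=38
total*p = 47*38 = 1786

1786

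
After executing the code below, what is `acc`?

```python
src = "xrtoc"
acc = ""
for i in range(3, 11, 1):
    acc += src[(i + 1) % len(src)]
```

i=3: add src[4]='c' → 'c'
i=4: add src[0]='x' → 'cx'
i=5: add src[1]='r' → 'cxr'
i=6: add src[2]='t' → 'cxrt'
i=7: add src[3]='o' → 'cxrto'
i=8: add src[4]='c' → 'cxrtoc'
i=9: add src[0]='x' → 'cxrtocx'
i=10: add src[1]='r' → 'cxrtocxr'

'cxrtocxr'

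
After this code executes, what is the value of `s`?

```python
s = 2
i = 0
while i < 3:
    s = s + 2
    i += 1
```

8

i=0: s = 2+2 = 4
i=1: s = 4+2 = 6
i=2: s = 6+2 = 8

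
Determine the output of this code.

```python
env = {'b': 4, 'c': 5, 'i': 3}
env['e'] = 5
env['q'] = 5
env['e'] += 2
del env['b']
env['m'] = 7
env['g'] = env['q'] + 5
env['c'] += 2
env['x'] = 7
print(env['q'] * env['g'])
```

50

env['e'] = 5 → {'b': 4, 'c': 5, 'i': 3, 'e': 5}
env['q'] = 5 → {'b': 4, 'c': 5, 'i': 3, 'e': 5, 'q': 5}
env['e'] = 5+2 = 7 → {'b': 4, 'c': 5, 'i': 3, 'e': 7, 'q': 5}
del 'b' → {'c': 5, 'i': 3, 'e': 7, 'q': 5}
env['m'] = 7 → {'c': 5, 'i': 3, 'e': 7, 'q': 5, 'm': 7}
env['g'] = env['q']+5 = 10 → {'c': 5, 'i': 3, 'e': 7, 'q': 5, 'm': 7, 'g': 10}
env['c'] = 5+2 = 7 → {'c': 7, 'i': 3, 'e': 7, 'q': 5, 'm': 7, 'g': 10}
env['x'] = 7 → {'c': 7, 'i': 3, 'e': 7, 'q': 5, 'm': 7, 'g': 10, 'x': 7}
env['q']*env['g'] = 5*10 = 50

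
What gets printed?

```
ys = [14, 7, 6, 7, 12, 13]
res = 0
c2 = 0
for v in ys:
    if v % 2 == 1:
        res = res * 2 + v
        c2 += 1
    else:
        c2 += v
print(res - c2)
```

v=14: not odd; c2=14
v=7: odd, res = 0*2+7 = 7; c2=15
v=6: not odd; c2=21
v=7: odd, res = 7*2+7 = 21; c2=22
v=12: not odd; c2=34
v=13: odd, res = 21*2+13 = 55; c2=35
res-c2 = 55-35 = 20

20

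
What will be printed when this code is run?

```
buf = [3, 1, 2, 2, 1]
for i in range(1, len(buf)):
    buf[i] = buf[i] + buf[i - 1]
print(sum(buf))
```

i=1: buf[1] = 1+3 = 4 → [3, 4, 2, 2, 1]
i=2: buf[2] = 2+4 = 6 → [3, 4, 6, 2, 1]
i=3: buf[3] = 2+6 = 8 → [3, 4, 6, 8, 1]
i=4: buf[4] = 1+8 = 9 → [3, 4, 6, 8, 9]
sum = 30

30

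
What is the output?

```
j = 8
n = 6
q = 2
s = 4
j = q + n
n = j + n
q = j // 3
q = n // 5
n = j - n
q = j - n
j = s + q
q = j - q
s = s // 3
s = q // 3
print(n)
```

j = 2+6 = 8
n = 8+6 = 14
q = 8//3 = 2
q = 14//5 = 2
n = 8-14 = -6
q = 8-(-6) = 14
j = 4+14 = 18
q = 18-14 = 4
s = 4//3 = 1
s = 4//3 = 1

-6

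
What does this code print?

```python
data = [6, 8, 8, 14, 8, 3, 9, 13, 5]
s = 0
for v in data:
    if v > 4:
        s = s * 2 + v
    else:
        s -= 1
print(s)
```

1883

v=6: >4, s = 0*2+6 = 6
v=8: >4, s = 6*2+8 = 20
v=8: >4, s = 20*2+8 = 48
v=14: >4, s = 48*2+14 = 110
v=8: >4, s = 110*2+8 = 228
v=3: not >4, s = 228-1 = 227
v=9: >4, s = 227*2+9 = 463
v=13: >4, s = 463*2+13 = 939
v=5: >4, s = 939*2+5 = 1883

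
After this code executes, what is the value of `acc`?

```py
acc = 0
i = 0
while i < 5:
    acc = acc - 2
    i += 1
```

-10

i=0: acc = 0-2 = -2
i=1: acc = (-2)-2 = -4
i=2: acc = (-4)-2 = -6
i=3: acc = (-6)-2 = -8
i=4: acc = (-8)-2 = -10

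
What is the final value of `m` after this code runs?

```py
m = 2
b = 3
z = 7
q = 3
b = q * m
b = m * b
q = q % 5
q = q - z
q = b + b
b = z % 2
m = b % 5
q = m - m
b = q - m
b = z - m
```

b = 3*2 = 6
b = 2*6 = 12
q = 3%5 = 3
q = 3-7 = -4
q = 12+12 = 24
b = 7%2 = 1
m = 1%5 = 1
q = 1-1 = 0
b = 0-1 = -1
b = 7-1 = 6

1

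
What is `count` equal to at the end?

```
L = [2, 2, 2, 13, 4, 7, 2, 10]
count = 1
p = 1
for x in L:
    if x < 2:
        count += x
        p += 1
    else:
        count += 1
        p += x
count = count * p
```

387

x=2: not <2, count = 1+1 = 2; p=3
x=2: not <2, count = 2+1 = 3; p=5
x=2: not <2, count = 3+1 = 4; p=7
x=13: not <2, count = 4+1 = 5; p=20
x=4: not <2, count = 5+1 = 6; p=24
x=7: not <2, count = 6+1 = 7; p=31
x=2: not <2, count = 7+1 = 8; p=33
x=10: not <2, count = 8+1 = 9; p=43
count*p = 9*43 = 387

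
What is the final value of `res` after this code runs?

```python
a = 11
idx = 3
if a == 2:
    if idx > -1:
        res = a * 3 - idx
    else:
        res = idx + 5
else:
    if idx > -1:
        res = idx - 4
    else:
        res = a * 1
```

-1

a=11, idx=3
a == 2 is False; idx > -1 is True
→ res = idx - 4 = -1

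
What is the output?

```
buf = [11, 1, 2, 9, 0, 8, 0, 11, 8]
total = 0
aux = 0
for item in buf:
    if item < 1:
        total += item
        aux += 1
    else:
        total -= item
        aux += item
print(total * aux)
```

-2600

item=11: not <1, total = 0-11 = -11; aux=11
item=1: not <1, total = (-11)-1 = -12; aux=12
item=2: not <1, total = (-12)-2 = -14; aux=14
item=9: not <1, total = (-14)-9 = -23; aux=23
item=0: <1, total = (-23)+0 = -23; aux=24
item=8: not <1, total = (-23)-8 = -31; aux=32
item=0: <1, total = (-31)+0 = -31; aux=33
item=11: not <1, total = (-31)-11 = -42; aux=44
item=8: not <1, total = (-42)-8 = -50; aux=52
total*aux = (-50)*52 = -2600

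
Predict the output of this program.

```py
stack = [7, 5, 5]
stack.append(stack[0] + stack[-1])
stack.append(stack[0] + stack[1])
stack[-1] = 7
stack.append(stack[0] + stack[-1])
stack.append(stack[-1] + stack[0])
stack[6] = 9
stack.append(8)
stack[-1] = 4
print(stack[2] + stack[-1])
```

9

append stack[0]+stack[-1] = 7+5 = 12 → [7, 5, 5, 12]
append stack[0]+stack[1] = 7+5 = 12 → [7, 5, 5, 12, 12]
stack[-1] = 7 → [7, 5, 5, 12, 7]
append stack[0]+stack[-1] = 7+7 = 14 → [7, 5, 5, 12, 7, 14]
append stack[-1]+stack[0] = 14+7 = 21 → [7, 5, 5, 12, 7, 14, 21]
stack[6] = 9 → [7, 5, 5, 12, 7, 14, 9]
append 8 → [7, 5, 5, 12, 7, 14, 9, 8]
stack[-1] = 4 → [7, 5, 5, 12, 7, 14, 9, 4]
stack[2]+stack[-1] = 5+4 = 9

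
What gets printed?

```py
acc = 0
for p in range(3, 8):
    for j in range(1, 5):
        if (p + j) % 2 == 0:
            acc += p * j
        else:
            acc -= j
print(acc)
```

94

p=3,j=1: even sum, acc = 0+3 = 3
p=3,j=2: odd sum, acc = 3-2 = 1
p=3,j=3: even sum, acc = 1+9 = 10
p=3,j=4: odd sum, acc = 10-4 = 6
p=4,j=1: odd sum, acc = 6-1 = 5
p=4,j=2: even sum, acc = 5+8 = 13
p=4,j=3: odd sum, acc = 13-3 = 10
p=4,j=4: even sum, acc = 10+16 = 26
p=5,j=1: even sum, acc = 26+5 = 31
p=5,j=2: odd sum, acc = 31-2 = 29
p=5,j=3: even sum, acc = 29+15 = 44
p=5,j=4: odd sum, acc = 44-4 = 40
p=6,j=1: odd sum, acc = 40-1 = 39
p=6,j=2: even sum, acc = 39+12 = 51
p=6,j=3: odd sum, acc = 51-3 = 48
p=6,j=4: even sum, acc = 48+24 = 72
p=7,j=1: even sum, acc = 72+7 = 79
p=7,j=2: odd sum, acc = 79-2 = 77
p=7,j=3: even sum, acc = 77+21 = 98
p=7,j=4: odd sum, acc = 98-4 = 94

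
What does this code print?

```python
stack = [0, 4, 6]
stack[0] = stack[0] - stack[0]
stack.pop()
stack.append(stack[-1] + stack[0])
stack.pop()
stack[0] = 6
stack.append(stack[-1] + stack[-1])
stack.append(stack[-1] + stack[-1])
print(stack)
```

stack[0] = stack[0]-stack[0] = 0-0 = 0 → [0, 4, 6]
pop() removes 6 → [0, 4]
append stack[-1]+stack[0] = 4+0 = 4 → [0, 4, 4]
pop() removes 4 → [0, 4]
stack[0] = 6 → [6, 4]
append stack[-1]+stack[-1] = 4+4 = 8 → [6, 4, 8]
append stack[-1]+stack[-1] = 8+8 = 16 → [6, 4, 8, 16]

[6, 4, 8, 16]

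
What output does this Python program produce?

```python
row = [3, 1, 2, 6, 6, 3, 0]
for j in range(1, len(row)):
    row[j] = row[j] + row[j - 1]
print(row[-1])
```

21

j=1: row[1] = 1+3 = 4 → [3, 4, 2, 6, 6, 3, 0]
j=2: row[2] = 2+4 = 6 → [3, 4, 6, 6, 6, 3, 0]
j=3: row[3] = 6+6 = 12 → [3, 4, 6, 12, 6, 3, 0]
j=4: row[4] = 6+12 = 18 → [3, 4, 6, 12, 18, 3, 0]
j=5: row[5] = 3+18 = 21 → [3, 4, 6, 12, 18, 21, 0]
j=6: row[6] = 0+21 = 21 → [3, 4, 6, 12, 18, 21, 21]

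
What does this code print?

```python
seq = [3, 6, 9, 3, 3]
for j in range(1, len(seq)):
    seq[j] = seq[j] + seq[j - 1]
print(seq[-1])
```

j=1: seq[1] = 6+3 = 9 → [3, 9, 9, 3, 3]
j=2: seq[2] = 9+9 = 18 → [3, 9, 18, 3, 3]
j=3: seq[3] = 3+18 = 21 → [3, 9, 18, 21, 3]
j=4: seq[4] = 3+21 = 24 → [3, 9, 18, 21, 24]

24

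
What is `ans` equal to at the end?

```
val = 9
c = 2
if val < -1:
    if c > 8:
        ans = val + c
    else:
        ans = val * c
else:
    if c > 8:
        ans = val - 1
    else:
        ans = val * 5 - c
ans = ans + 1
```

44

val=9, c=2
val < -1 is False; c > 8 is False
→ ans = val * 5 - c = 43
ans = 43+1 = 44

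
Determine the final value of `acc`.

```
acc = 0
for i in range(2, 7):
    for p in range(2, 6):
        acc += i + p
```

i=2,p=2: acc = 0+4 = 4
i=2,p=3: acc = 4+5 = 9
i=2,p=4: acc = 9+6 = 15
i=2,p=5: acc = 15+7 = 22
i=3,p=2: acc = 22+5 = 27
i=3,p=3: acc = 27+6 = 33
i=3,p=4: acc = 33+7 = 40
i=3,p=5: acc = 40+8 = 48
i=4,p=2: acc = 48+6 = 54
i=4,p=3: acc = 54+7 = 61
i=4,p=4: acc = 61+8 = 69
i=4,p=5: acc = 69+9 = 78
i=5,p=2: acc = 78+7 = 85
i=5,p=3: acc = 85+8 = 93
i=5,p=4: acc = 93+9 = 102
i=5,p=5: acc = 102+10 = 112
i=6,p=2: acc = 112+8 = 120
i=6,p=3: acc = 120+9 = 129
i=6,p=4: acc = 129+10 = 139
i=6,p=5: acc = 139+11 = 150

150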